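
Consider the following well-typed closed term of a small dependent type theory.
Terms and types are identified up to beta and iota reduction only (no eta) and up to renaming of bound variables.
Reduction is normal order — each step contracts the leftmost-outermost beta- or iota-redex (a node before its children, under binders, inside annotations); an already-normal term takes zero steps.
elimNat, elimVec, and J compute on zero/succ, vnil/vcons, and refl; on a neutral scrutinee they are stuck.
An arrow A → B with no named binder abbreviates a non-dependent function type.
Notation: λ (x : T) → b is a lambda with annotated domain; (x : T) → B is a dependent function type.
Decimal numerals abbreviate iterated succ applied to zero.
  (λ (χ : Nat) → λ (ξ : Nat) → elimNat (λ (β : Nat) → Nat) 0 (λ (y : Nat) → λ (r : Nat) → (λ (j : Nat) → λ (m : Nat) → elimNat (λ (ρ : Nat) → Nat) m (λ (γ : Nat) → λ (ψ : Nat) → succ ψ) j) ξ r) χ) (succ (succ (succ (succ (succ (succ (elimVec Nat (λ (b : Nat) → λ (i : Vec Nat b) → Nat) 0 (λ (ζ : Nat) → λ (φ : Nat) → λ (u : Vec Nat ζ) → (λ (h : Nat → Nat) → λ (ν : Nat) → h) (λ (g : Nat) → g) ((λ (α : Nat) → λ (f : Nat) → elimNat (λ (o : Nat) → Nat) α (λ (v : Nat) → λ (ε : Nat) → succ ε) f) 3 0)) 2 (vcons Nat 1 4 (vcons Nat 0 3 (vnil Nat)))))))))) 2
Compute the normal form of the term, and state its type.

normal form:
  12
inferred type:
  Nat


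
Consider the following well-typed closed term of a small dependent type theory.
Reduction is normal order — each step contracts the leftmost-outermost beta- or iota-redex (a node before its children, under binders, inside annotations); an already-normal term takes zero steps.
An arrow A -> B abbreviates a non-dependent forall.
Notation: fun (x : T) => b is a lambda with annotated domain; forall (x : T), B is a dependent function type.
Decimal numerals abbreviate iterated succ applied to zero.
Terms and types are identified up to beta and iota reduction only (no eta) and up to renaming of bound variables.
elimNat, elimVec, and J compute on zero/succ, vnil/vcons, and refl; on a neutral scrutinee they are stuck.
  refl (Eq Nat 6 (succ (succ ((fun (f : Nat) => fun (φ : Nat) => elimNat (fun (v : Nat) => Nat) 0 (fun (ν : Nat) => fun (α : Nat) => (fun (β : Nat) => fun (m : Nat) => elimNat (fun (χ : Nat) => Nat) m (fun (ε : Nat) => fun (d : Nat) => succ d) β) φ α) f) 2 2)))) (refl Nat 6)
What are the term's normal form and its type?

normal form:
  refl (Eq Nat 6 6) (refl Nat 6)
inferred type:
  Eq (Eq Nat 6 6) (refl Nat 6) (refl Nat 6)
observation: the term reaches its normal form after 27 normal-order steps.


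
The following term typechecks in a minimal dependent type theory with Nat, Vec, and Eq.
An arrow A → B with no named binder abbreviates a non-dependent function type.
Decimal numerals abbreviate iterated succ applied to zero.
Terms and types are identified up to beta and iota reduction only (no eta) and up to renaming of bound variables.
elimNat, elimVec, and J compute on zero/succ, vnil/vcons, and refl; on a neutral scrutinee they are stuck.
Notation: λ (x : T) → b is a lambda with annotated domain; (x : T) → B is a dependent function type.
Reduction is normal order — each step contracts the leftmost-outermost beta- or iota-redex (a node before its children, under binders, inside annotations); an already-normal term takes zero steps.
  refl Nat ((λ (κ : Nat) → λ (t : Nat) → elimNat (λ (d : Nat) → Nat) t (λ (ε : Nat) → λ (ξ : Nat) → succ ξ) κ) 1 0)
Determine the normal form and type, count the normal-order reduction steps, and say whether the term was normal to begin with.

reduced normal form:
  refl Nat 1
the term's type:
  Eq Nat 1 1
steps to reach normal form (normal order): 6
already normal: no
first contracted redex: a beta-redex


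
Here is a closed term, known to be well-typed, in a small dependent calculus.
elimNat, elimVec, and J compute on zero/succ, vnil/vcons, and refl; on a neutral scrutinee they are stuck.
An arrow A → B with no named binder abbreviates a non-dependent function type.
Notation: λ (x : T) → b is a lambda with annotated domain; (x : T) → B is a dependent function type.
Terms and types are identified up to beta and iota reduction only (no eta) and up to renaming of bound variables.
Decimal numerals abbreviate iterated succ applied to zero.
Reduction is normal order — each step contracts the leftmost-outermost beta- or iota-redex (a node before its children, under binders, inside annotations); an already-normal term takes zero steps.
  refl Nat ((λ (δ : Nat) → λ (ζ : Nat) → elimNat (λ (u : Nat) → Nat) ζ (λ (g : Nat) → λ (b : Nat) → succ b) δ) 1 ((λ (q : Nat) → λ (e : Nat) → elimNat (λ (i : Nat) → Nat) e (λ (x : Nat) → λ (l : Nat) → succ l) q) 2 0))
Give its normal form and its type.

resulting normal form:
  refl Nat 3
inferred type:
  Eq Nat 3 3
observation: 15 normal-order steps normalize the term, beginning with a beta-redex.


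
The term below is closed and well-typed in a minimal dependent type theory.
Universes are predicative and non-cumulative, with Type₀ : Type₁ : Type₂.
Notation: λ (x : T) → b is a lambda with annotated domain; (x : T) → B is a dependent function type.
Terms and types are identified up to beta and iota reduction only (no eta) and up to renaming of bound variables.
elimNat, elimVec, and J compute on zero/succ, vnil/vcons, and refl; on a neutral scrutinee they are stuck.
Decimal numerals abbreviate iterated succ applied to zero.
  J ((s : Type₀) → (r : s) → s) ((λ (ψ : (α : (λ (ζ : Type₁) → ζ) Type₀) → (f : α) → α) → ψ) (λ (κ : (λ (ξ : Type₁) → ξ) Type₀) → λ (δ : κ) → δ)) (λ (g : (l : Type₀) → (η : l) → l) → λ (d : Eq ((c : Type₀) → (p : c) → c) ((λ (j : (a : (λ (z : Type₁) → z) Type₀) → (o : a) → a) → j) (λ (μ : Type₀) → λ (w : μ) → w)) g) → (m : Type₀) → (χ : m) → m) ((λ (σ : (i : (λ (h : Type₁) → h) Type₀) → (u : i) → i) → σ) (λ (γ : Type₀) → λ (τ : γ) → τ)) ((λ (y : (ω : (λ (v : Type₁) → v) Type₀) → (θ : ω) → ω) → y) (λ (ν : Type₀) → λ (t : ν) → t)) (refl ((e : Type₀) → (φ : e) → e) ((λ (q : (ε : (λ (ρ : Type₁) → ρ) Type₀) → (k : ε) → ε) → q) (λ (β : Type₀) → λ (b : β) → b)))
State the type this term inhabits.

type:
  (s : Type₀) → (r : s) → s


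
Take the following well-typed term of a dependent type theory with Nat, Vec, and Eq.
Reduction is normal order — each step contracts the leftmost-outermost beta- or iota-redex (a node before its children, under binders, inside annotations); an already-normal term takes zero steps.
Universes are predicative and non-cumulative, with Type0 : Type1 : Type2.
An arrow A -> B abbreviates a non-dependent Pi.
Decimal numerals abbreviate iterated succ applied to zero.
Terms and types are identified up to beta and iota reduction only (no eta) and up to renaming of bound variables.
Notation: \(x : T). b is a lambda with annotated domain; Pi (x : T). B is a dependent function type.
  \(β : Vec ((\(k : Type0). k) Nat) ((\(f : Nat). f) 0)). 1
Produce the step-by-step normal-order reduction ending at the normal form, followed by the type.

reduction (normal order):
  \(β : Vec ((\(k : Type0). k) Nat) ((\(f : Nat). f) 0)). 1
  ~> \(β : Vec Nat ((\(k : Nat). k) 0)). 1
  ~> \(β : Vec Nat 0). 1
inferred type:
  Vec Nat 0 -> Nat


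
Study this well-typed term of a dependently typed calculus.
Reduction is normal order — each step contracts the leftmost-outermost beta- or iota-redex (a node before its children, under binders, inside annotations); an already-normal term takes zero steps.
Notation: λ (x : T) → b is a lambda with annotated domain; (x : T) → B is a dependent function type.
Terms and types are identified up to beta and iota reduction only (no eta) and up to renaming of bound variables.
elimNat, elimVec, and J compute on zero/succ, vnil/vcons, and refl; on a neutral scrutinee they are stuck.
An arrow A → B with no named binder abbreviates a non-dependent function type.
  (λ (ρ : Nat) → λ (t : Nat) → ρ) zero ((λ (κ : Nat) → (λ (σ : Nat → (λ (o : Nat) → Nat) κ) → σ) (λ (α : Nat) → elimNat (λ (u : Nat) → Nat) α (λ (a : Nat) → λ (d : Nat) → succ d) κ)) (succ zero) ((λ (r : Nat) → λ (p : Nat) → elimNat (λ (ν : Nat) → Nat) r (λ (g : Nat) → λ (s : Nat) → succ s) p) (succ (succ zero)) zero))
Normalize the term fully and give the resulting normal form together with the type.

normal form:
  zero
the term's type:
  Nat
observation: 2 normal-order steps separate the term from its normal form.


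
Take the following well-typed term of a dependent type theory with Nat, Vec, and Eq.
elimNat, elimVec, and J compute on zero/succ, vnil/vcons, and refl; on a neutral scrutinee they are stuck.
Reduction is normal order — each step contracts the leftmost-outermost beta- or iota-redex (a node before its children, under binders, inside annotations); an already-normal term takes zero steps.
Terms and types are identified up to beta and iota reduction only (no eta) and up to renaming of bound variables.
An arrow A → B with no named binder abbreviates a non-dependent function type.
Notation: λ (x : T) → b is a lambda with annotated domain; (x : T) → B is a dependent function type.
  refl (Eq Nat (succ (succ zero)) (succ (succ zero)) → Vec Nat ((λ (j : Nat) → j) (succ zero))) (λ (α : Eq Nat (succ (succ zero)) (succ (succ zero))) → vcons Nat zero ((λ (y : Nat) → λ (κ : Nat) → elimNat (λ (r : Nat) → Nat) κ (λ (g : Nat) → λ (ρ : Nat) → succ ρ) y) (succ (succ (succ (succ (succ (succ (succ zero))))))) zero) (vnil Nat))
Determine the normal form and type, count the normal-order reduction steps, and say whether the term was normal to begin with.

reduced normal form:
  refl (Eq Nat (succ (succ zero)) (succ (succ zero)) → Vec Nat (succ zero)) (λ (j : Eq Nat (succ (succ zero)) (succ (succ zero))) → vcons Nat zero (succ (succ (succ (succ (succ (succ (succ zero))))))) (vnil Nat))
the term's type:
  Eq (Eq Nat (succ (succ zero)) (succ (succ zero)) → Vec Nat (succ zero)) (λ (j : Eq Nat (succ (succ zero)) (succ (succ zero))) → vcons Nat zero (succ (succ (succ (succ (succ (succ (succ zero))))))) (vnil Nat)) (λ (α : Eq Nat (succ (succ zero)) (succ (succ zero))) → vcons Nat zero (succ (succ (succ (succ (succ (succ (succ zero))))))) (vnil Nat))
steps to reach normal form (normal order): 25
term was already normal: no
first redex: a beta-redex


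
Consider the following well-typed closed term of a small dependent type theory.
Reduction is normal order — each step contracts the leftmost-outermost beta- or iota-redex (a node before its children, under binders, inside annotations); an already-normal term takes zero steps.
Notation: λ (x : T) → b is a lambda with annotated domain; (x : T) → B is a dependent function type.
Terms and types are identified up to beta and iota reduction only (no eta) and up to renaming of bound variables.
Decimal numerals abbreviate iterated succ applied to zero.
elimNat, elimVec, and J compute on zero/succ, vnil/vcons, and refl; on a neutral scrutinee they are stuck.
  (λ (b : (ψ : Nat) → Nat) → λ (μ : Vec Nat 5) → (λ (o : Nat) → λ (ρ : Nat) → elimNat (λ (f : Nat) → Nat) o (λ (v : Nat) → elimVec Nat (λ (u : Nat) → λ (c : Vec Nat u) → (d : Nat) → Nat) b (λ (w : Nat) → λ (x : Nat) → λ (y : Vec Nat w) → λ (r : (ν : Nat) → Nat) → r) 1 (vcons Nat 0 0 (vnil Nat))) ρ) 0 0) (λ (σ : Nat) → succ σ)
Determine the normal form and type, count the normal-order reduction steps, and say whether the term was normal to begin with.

normal form:
  λ (b : Vec Nat 5) → 0
inferred type:
  (b : Vec Nat 5) → Nat
steps to reach normal form (normal order): 4
started in normal form: no
first redex: a beta-redex


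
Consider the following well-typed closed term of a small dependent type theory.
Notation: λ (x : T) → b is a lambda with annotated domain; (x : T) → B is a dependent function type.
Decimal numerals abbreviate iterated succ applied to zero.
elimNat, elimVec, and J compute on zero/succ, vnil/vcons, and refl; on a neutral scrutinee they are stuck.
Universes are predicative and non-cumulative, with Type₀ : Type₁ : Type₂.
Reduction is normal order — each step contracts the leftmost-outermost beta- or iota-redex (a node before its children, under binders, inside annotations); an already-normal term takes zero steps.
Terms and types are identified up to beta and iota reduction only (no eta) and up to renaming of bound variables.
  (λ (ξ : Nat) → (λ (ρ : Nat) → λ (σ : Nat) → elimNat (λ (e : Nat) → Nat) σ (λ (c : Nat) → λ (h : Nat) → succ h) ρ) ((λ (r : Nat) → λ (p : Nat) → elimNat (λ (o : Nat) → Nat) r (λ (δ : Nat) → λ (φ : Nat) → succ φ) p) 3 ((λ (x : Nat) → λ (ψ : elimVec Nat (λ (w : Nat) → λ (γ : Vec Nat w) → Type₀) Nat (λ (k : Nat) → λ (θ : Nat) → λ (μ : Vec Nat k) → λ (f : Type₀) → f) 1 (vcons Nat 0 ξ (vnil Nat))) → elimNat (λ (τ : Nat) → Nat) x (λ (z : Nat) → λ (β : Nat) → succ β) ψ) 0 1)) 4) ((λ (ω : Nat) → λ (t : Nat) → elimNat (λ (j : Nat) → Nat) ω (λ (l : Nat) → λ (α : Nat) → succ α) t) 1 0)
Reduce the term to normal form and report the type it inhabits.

resulting normal form:
  8
inferred type:
  Nat


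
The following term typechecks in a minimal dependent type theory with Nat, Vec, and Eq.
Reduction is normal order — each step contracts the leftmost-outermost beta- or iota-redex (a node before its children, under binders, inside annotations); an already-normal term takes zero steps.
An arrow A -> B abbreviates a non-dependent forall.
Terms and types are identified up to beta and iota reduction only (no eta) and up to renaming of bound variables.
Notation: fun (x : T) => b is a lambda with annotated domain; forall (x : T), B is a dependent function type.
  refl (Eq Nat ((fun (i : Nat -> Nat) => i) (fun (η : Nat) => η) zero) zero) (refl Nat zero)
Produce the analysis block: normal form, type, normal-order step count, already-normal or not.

resulting normal form:
  refl (Eq Nat zero zero) (refl Nat zero)
type:
  Eq (Eq Nat zero zero) (refl Nat zero) (refl Nat zero)
normal-order step count: 2
term was already normal: no
first contracted redex: a beta-redex


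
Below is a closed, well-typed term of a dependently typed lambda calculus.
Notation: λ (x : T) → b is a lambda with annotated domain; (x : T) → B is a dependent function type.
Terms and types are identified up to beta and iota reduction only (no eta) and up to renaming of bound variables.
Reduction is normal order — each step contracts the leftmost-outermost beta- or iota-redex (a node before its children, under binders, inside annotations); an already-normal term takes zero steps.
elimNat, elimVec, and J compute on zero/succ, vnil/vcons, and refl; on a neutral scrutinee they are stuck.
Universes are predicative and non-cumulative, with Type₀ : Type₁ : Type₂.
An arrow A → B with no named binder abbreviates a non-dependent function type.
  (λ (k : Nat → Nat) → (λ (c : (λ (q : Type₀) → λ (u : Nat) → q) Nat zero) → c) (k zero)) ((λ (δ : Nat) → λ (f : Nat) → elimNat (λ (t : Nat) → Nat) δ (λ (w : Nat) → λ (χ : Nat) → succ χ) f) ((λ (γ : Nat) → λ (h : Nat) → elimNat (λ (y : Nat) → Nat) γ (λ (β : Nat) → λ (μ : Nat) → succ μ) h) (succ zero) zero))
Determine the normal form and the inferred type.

reduced normal form:
  succ zero
type:
  Nat


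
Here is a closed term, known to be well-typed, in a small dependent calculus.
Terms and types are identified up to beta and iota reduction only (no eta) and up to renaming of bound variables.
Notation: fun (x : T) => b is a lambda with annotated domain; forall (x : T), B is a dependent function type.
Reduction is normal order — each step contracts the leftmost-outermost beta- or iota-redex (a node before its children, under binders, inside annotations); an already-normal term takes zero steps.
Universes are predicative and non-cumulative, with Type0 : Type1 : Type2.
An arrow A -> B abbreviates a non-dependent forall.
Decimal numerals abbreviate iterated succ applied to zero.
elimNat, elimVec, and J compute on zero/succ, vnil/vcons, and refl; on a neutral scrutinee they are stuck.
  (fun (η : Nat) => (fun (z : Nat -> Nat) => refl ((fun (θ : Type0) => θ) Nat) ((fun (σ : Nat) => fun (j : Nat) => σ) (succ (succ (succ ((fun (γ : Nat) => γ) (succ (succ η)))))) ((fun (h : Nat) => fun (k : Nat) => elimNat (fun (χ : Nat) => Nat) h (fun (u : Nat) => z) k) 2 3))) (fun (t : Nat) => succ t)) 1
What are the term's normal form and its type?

reduced normal form:
  refl Nat 6
the term's type:
  Eq Nat 6 6


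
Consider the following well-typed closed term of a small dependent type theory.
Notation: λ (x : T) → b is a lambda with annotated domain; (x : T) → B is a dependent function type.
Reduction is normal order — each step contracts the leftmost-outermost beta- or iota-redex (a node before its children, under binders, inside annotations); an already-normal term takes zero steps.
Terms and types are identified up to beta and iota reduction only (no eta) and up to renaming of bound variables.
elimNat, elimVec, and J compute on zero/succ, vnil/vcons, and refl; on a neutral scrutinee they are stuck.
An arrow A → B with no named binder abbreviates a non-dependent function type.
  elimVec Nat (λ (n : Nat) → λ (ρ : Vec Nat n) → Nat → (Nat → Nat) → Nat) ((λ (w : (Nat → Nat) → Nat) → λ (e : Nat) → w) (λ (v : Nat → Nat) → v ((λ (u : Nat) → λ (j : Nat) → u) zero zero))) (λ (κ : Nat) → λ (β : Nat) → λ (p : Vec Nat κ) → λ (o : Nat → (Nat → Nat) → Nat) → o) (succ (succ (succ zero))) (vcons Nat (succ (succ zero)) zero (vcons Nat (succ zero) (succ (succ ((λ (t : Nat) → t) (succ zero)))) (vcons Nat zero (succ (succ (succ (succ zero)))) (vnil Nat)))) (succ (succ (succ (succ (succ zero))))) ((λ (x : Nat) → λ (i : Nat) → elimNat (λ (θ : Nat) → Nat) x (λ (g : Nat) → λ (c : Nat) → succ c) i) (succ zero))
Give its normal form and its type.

resulting normal form:
  succ zero
inferred type:
  Nat
observation: 24 normal-order steps normalize the term, beginning with an elimVec iota-redex.


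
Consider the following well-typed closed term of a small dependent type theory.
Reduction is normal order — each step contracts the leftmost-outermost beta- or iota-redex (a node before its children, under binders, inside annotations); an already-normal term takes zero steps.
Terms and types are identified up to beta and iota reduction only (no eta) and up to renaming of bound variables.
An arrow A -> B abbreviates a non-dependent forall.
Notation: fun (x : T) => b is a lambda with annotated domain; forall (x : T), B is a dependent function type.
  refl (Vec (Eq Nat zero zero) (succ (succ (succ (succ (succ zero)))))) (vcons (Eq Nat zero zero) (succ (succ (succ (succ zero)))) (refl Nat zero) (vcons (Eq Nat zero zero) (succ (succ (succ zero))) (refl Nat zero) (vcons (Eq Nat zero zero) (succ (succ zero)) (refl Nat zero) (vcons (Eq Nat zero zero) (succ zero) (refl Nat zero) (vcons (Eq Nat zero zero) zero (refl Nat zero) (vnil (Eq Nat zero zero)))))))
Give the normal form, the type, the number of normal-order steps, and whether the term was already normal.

normal form:
  refl (Vec (Eq Nat zero zero) (succ (succ (succ (succ (succ zero)))))) (vcons (Eq Nat zero zero) (succ (succ (succ (succ zero)))) (refl Nat zero) (vcons (Eq Nat zero zero) (succ (succ (succ zero))) (refl Nat zero) (vcons (Eq Nat zero zero) (succ (succ zero)) (refl Nat zero) (vcons (Eq Nat zero zero) (succ zero) (refl Nat zero) (vcons (Eq Nat zero zero) zero (refl Nat zero) (vnil (Eq Nat zero zero)))))))
inferred type:
  Eq (Vec (Eq Nat zero zero) (succ (succ (succ (succ (succ zero)))))) (vcons (Eq Nat zero zero) (succ (succ (succ (succ zero)))) (refl Nat zero) (vcons (Eq Nat zero zero) (succ (succ (succ zero))) (refl Nat zero) (vcons (Eq Nat zero zero) (succ (succ zero)) (refl Nat zero) (vcons (Eq Nat zero zero) (succ zero) (refl Nat zero) (vcons (Eq Nat zero zero) zero (refl Nat zero) (vnil (Eq Nat zero zero))))))) (vcons (Eq Nat zero zero) (succ (succ (succ (succ zero)))) (refl Nat zero) (vcons (Eq Nat zero zero) (succ (succ (succ zero))) (refl Nat zero) (vcons (Eq Nat zero zero) (succ (succ zero)) (refl Nat zero) (vcons (Eq Nat zero zero) (succ zero) (refl Nat zero) (vcons (Eq Nat zero zero) zero (refl Nat zero) (vnil (Eq Nat zero zero)))))))
reduction steps (normal order): 0
started in normal form: yes


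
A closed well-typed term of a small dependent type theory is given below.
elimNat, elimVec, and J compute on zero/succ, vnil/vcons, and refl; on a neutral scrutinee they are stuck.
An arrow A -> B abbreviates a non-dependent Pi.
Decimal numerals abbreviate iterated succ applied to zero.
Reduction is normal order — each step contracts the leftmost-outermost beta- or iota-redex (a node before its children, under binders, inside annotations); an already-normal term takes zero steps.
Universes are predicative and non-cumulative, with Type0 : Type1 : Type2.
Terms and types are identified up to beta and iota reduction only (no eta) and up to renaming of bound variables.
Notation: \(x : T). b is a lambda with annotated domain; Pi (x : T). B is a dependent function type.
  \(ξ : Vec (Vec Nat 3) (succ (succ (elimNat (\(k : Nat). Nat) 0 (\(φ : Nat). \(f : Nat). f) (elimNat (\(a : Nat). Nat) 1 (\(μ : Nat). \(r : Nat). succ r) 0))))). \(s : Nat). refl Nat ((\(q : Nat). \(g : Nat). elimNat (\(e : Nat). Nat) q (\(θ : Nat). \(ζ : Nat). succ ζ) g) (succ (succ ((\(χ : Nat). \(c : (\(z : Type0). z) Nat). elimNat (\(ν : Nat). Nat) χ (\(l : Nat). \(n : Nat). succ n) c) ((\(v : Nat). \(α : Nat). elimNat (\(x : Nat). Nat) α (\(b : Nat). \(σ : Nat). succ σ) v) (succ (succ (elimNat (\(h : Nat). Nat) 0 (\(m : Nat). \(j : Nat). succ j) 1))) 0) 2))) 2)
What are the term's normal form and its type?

reduced normal form:
  \(ξ : Vec (Vec Nat 3) 2). \(k : Nat). refl Nat 9
the term's type:
  Vec (Vec Nat 3) 2 -> Nat -> Eq Nat 9 9
observation: the first redex contracted is an elimNat iota-redex; the normal form is reached in 39 normal-order steps.


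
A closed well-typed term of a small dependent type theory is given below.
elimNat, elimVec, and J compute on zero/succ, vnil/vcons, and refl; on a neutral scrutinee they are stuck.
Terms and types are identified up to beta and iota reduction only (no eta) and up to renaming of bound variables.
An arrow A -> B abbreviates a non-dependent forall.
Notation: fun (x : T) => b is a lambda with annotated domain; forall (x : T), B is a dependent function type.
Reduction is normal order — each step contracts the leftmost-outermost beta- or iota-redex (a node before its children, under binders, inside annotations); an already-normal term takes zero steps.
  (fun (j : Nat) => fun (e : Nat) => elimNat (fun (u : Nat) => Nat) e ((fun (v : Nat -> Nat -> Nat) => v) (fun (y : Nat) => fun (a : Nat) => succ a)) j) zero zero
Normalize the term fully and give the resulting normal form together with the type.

reduced normal form:
  zero
inferred type:
  Nat
observation: 3 normal-order steps normalize the term, beginning with a beta-redex.


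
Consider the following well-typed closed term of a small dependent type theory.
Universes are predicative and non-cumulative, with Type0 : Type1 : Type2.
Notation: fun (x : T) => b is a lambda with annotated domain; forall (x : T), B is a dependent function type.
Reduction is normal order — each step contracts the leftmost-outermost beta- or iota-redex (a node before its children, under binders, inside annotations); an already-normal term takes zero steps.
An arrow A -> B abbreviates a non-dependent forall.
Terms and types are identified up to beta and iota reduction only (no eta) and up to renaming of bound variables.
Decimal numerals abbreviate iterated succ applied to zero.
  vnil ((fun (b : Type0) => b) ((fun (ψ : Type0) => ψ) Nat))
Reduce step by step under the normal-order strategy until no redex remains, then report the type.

reduction (normal order):
  vnil ((fun (b : Type0) => b) ((fun (ψ : Type0) => ψ) Nat))
  ~> vnil ((fun (b : Type0) => b) Nat)
  ~> vnil Nat
inferred type:
  Vec Nat 0


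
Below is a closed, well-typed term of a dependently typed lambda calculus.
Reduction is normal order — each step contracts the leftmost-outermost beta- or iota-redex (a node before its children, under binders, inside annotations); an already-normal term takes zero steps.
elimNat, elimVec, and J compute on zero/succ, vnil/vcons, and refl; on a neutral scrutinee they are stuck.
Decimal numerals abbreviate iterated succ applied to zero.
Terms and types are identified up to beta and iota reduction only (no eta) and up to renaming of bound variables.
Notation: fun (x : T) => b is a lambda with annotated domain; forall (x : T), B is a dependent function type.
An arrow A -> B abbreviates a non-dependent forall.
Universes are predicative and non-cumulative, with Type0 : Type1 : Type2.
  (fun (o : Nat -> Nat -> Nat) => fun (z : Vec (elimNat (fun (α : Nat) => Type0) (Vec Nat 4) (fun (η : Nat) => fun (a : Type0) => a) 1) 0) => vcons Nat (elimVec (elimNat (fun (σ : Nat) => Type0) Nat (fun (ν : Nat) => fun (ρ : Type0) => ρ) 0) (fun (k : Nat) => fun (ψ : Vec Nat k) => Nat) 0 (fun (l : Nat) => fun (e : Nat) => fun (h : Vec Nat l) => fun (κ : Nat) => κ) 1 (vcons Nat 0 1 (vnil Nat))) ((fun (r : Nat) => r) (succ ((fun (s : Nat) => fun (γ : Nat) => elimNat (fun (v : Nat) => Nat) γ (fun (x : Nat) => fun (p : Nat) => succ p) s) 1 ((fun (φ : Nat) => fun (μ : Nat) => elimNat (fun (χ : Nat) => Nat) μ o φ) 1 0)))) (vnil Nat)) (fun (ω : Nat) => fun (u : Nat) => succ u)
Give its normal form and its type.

normal form:
  fun (o : Vec (Vec Nat 4) 0) => vcons Nat 0 3 (vnil Nat)
inferred type:
  Vec (Vec Nat 4) 0 -> Vec Nat 1
observation: 24 normal-order steps separate the term from its normal form.


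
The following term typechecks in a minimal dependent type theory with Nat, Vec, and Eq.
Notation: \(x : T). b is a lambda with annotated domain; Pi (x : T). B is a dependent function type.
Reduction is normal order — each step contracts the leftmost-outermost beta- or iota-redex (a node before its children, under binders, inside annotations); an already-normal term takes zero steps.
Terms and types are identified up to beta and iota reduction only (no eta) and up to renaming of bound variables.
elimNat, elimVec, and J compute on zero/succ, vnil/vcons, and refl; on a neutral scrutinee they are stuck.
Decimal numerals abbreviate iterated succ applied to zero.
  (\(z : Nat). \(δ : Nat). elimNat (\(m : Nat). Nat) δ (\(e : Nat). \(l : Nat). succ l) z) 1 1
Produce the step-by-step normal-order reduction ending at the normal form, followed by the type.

reduction (normal order):
  (\(z : Nat). \(δ : Nat). elimNat (\(m : Nat). Nat) δ (\(e : Nat). \(l : Nat). succ l) z) 1 1
  ~> (\(z : Nat). elimNat (\(δ : Nat). Nat) z (\(m : Nat). \(e : Nat). succ e) 1) 1
  ~> elimNat (\(z : Nat). Nat) 1 (\(δ : Nat). \(m : Nat). succ m) 1
  ~> (\(z : Nat). \(δ : Nat). succ δ) 0 (elimNat (\(m : Nat). Nat) 1 (\(e : Nat). \(l : Nat). succ l) 0)
  ~> (\(z : Nat). succ z) (elimNat (\(δ : Nat). Nat) 1 (\(m : Nat). \(e : Nat). succ e) 0)
  ~> succ (elimNat (\(z : Nat). Nat) 1 (\(δ : Nat). \(m : Nat). succ m) 0)
  ~> 2
type:
  Nat


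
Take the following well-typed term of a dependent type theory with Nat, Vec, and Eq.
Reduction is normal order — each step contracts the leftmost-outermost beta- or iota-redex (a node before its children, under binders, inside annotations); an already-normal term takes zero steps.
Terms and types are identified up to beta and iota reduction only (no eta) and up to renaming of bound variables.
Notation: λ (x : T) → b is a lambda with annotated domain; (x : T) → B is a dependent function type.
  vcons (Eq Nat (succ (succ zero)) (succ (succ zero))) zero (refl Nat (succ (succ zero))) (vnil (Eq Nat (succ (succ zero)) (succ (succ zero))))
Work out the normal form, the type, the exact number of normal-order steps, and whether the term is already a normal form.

resulting normal form:
  vcons (Eq Nat (succ (succ zero)) (succ (succ zero))) zero (refl Nat (succ (succ zero))) (vnil (Eq Nat (succ (succ zero)) (succ (succ zero))))
the term's type:
  Vec (Eq Nat (succ (succ zero)) (succ (succ zero))) (succ zero)
normal-order step count: 0
started in normal form: yes


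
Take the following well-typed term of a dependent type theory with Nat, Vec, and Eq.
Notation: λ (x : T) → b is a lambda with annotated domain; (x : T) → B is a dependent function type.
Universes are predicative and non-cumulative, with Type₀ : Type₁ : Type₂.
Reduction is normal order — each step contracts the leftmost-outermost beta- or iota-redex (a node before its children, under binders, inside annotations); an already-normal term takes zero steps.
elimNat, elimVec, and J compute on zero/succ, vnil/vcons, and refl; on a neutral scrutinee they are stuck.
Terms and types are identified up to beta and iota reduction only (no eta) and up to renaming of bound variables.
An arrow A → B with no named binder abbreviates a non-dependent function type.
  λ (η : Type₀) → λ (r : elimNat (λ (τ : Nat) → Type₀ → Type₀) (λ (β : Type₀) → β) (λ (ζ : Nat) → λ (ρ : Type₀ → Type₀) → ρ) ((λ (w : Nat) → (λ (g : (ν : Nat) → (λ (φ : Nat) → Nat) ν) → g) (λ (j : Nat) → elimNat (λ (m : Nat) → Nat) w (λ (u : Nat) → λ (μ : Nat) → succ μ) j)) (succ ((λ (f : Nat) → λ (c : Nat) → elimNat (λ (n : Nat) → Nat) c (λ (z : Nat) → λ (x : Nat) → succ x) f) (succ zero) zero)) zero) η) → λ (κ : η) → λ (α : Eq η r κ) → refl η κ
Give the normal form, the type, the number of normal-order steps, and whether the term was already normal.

normal form:
  λ (η : Type₀) → λ (r : η) → λ (τ : η) → λ (β : Eq η r τ) → refl η τ
type:
  (η : Type₀) → (r : η) → (τ : η) → Eq η r τ → Eq η τ τ
steps to reach normal form (normal order): 18
already normal: no
first redex: a beta-redex


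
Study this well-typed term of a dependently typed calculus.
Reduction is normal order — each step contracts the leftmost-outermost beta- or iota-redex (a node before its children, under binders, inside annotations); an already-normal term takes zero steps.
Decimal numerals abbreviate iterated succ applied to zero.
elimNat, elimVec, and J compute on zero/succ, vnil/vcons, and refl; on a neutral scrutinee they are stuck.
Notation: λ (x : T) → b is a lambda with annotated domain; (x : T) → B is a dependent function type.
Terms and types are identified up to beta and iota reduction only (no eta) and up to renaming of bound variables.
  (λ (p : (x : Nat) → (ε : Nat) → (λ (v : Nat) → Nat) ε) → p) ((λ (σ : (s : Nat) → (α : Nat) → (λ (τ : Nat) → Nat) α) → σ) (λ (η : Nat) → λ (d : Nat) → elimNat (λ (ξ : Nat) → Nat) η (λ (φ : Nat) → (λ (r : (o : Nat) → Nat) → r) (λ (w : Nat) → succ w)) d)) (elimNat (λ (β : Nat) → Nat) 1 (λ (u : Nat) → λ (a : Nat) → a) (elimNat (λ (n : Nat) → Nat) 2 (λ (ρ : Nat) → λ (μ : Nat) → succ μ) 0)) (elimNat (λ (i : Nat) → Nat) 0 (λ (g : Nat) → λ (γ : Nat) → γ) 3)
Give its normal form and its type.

normal form:
  1
the term's type:
  Nat


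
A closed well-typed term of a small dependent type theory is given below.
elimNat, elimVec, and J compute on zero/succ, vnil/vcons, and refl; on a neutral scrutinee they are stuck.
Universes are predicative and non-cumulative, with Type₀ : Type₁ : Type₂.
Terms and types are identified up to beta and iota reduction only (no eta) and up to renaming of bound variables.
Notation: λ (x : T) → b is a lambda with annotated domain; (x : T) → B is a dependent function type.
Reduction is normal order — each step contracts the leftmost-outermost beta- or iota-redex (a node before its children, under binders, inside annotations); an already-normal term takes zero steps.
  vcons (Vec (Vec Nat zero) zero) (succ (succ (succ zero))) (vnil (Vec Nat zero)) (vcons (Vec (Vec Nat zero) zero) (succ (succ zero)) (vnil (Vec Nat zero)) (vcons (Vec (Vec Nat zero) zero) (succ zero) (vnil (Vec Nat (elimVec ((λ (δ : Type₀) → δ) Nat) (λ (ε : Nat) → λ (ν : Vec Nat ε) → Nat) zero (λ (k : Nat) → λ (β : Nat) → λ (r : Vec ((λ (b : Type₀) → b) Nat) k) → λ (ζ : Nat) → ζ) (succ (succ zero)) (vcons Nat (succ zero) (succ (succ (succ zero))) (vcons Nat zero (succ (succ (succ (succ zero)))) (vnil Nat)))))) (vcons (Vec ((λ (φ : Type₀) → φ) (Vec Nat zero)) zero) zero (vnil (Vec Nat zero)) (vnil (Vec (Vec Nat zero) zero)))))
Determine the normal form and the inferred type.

normal form:
  vcons (Vec (Vec Nat zero) zero) (succ (succ (succ zero))) (vnil (Vec Nat zero)) (vcons (Vec (Vec Nat zero) zero) (succ (succ zero)) (vnil (Vec Nat zero)) (vcons (Vec (Vec Nat zero) zero) (succ zero) (vnil (Vec Nat zero)) (vcons (Vec (Vec Nat zero) zero) zero (vnil (Vec Nat zero)) (vnil (Vec (Vec Nat zero) zero)))))
the term's type:
  Vec (Vec (Vec Nat zero) zero) (succ (succ (succ (succ zero))))
observation: 12 normal-order steps separate the term from its normal form.


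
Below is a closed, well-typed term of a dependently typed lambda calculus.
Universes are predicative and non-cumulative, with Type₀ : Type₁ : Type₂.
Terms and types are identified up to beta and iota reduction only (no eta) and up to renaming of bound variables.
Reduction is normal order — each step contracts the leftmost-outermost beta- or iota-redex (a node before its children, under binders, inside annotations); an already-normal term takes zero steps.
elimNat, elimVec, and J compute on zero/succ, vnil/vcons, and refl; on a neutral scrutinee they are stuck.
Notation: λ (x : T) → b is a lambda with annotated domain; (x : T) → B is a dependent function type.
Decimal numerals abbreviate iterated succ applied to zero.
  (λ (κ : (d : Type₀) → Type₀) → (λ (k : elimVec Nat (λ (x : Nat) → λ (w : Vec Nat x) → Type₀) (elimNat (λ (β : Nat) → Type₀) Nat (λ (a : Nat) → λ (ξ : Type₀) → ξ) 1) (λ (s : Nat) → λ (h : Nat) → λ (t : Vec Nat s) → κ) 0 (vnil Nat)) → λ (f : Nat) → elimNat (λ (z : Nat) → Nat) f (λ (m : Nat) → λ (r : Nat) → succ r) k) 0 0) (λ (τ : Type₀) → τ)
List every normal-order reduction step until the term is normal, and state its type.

normal-order reduction:
  (λ (κ : (d : Type₀) → Type₀) → (λ (k : elimVec Nat (λ (x : Nat) → λ (w : Vec Nat x) → Type₀) (elimNat (λ (β : Nat) → Type₀) Nat (λ (a : Nat) → λ (ξ : Type₀) → ξ) 1) (λ (s : Nat) → λ (h : Nat) → λ (t : Vec Nat s) → κ) 0 (vnil Nat)) → λ (f : Nat) → elimNat (λ (z : Nat) → Nat) f (λ (m : Nat) → λ (r : Nat) → succ r) k) 0 0) (λ (τ : Type₀) → τ)
  ~> (λ (κ : elimVec Nat (λ (d : Nat) → λ (k : Vec Nat d) → Type₀) (elimNat (λ (x : Nat) → Type₀) Nat (λ (w : Nat) → λ (β : Type₀) → β) 1) (λ (a : Nat) → λ (ξ : Nat) → λ (s : Vec Nat a) → λ (h : Type₀) → h) 0 (vnil Nat)) → λ (t : Nat) → elimNat (λ (f : Nat) → Nat) t (λ (z : Nat) → λ (m : Nat) → succ m) κ) 0 0
  ~> (λ (κ : Nat) → elimNat (λ (d : Nat) → Nat) κ (λ (k : Nat) → λ (x : Nat) → succ x) 0) 0
  ~> elimNat (λ (κ : Nat) → Nat) 0 (λ (d : Nat) → λ (k : Nat) → succ k) 0
  ~> 0
the term's type:
  Nat


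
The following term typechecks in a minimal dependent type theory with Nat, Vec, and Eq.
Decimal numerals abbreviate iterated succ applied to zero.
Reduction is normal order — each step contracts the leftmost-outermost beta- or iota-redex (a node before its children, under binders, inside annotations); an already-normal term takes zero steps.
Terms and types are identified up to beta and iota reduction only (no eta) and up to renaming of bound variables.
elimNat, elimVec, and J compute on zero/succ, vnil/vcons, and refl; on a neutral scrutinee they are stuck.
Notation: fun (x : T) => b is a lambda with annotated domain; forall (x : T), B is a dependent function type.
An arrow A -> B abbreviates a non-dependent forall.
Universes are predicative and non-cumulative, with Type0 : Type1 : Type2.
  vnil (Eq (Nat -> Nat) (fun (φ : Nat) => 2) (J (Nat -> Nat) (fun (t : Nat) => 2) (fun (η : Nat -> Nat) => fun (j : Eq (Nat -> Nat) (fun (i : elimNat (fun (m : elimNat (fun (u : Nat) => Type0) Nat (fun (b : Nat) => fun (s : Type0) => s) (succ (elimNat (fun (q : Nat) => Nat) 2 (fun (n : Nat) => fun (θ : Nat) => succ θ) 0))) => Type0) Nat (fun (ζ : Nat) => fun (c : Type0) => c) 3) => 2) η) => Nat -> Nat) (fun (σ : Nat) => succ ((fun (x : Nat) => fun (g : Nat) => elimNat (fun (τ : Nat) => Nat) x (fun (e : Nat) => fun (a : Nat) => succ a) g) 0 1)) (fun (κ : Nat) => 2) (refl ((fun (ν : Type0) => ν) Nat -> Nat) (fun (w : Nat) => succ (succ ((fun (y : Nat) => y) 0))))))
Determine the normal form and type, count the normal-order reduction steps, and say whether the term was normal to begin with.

normal form:
  vnil (Eq (Nat -> Nat) (fun (φ : Nat) => 2) (fun (t : Nat) => 2))
type:
  Vec (Eq (Nat -> Nat) (fun (φ : Nat) => 2) (fun (t : Nat) => 2)) 0
reduction steps (normal order): 7
term was already normal: no
first contracted redex: a J iota-redex


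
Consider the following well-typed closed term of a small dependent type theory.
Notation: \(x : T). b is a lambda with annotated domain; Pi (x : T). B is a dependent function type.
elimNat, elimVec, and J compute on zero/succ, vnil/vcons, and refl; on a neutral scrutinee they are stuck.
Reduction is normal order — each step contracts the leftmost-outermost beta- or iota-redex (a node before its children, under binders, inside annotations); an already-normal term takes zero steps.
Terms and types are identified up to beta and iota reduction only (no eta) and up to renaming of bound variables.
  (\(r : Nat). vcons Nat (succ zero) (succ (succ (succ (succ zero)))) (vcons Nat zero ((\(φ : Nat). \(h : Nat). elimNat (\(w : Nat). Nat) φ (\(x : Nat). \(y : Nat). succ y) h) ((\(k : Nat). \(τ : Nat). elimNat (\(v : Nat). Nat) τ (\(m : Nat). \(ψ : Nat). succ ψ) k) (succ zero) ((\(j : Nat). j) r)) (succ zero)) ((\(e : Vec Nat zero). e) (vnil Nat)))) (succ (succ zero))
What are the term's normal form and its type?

reduced normal form:
  vcons Nat (succ zero) (succ (succ (succ (succ zero)))) (vcons Nat zero (succ (succ (succ (succ zero)))) (vnil Nat))
the term's type:
  Vec Nat (succ (succ zero))
observation: 15 normal-order steps separate the term from its normal form.


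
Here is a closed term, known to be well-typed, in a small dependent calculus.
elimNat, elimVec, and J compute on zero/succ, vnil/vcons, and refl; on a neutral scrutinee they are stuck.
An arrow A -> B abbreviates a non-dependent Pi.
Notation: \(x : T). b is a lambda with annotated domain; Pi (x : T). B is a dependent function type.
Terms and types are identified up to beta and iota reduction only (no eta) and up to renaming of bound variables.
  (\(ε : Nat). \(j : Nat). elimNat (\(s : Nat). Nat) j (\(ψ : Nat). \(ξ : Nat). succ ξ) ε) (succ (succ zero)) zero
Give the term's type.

the term's type:
  Nat


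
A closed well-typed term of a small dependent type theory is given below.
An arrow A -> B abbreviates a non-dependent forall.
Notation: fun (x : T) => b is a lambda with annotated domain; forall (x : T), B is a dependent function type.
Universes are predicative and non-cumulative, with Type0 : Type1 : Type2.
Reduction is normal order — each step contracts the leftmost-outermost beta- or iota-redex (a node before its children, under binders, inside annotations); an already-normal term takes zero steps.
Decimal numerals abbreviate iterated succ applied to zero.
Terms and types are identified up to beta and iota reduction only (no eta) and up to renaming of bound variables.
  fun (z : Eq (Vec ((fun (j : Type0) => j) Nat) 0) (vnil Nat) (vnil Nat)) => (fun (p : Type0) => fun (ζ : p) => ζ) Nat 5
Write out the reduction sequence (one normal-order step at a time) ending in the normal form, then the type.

normal-order reduction sequence:
  fun (z : Eq (Vec ((fun (j : Type0) => j) Nat) 0) (vnil Nat) (vnil Nat)) => (fun (p : Type0) => fun (ζ : p) => ζ) Nat 5
  ~> fun (z : Eq (Vec Nat 0) (vnil Nat) (vnil Nat)) => (fun (j : Type0) => fun (p : j) => p) Nat 5
  ~> fun (z : Eq (Vec Nat 0) (vnil Nat) (vnil Nat)) => (fun (j : Nat) => j) 5
  ~> fun (z : Eq (Vec Nat 0) (vnil Nat) (vnil Nat)) => 5
inferred type:
  Eq (Vec Nat 0) (vnil Nat) (vnil Nat) -> Nat
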